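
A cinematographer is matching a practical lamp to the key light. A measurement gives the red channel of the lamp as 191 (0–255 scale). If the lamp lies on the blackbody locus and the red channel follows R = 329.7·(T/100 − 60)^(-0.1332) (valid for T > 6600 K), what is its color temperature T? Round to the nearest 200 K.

(t − 60)^(-0.1332) = 191/329.7 = 0.57931.
t − 60 = 0.57931^(1/-0.1332) = 0.57931^(-7.508) = 60.245, so t = 120.245.
T = 100·t = 12025 K → 12000 K to the nearest 200 K.

12000 K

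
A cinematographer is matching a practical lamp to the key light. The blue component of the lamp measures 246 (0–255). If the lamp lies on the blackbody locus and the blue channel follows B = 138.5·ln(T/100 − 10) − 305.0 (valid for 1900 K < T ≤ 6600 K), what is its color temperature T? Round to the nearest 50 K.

6350 K

ln(t − 10) = (246 + 305.0) / 138.5 = 3.9783.
t − 10 = e^3.9783 = 53.428, so t = 63.428.
T = 100·t = 6343 K → 6350 K to the nearest 50 K.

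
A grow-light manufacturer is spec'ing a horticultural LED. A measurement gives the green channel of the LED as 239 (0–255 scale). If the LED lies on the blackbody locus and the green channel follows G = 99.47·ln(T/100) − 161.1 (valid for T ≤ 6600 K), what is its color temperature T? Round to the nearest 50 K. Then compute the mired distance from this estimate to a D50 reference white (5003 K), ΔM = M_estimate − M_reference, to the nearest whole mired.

ln t = (239 + 161.1) / 99.47 = 4.0223.
t = e^4.0223 = 55.830.
T = 100·t = 5583 K → 5600 K to the nearest 50 K.
M_estimate = 10⁶/5600 = 178.57; M_reference = 10⁶/5003 = 199.88.
ΔM = 178.57 − 199.88 = -21.31 → -21 mireds.

-21 mireds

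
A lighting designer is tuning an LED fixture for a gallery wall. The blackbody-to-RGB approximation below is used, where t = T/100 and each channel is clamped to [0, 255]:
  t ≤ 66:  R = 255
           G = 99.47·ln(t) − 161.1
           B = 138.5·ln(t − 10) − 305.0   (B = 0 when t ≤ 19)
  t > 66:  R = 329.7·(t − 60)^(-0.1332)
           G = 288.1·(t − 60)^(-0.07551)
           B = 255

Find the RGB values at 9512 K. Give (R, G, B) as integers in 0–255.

(205, 220, 255)

t = 9512/100 = 95.12; the t > 66 branch applies.
R = 329.7·(95.12 − 60)^(-0.1332) = 329.7·35.12^(-0.1332) = 329.7·0.62249 = 205.235.
G = 288.1·(95.12 − 60)^(-0.07551) = 288.1·35.12^(-0.07551) = 288.1·0.76436 = 220.211.
B = 255 by definition for t > 66.
Rounded: (205, 220, 255).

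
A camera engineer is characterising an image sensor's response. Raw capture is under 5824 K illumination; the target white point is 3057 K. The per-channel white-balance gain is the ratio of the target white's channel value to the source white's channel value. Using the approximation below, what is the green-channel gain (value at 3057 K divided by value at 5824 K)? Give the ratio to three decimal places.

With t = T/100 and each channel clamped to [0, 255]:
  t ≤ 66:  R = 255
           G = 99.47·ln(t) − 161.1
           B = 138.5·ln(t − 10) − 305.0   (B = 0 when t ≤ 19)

0.736

At 5824 K (t = 58.24):
  G = 99.47·ln 58.24 − 161.1 = 99.47·4.0646 − 161.1 = 243.203.
At 3057 K (t = 30.57):
  G = 99.47·ln 30.57 − 161.1 = 99.47·3.4200 − 161.1 = 179.089.
Gain = 179.089 / 243.203 = 0.7364 → 0.736.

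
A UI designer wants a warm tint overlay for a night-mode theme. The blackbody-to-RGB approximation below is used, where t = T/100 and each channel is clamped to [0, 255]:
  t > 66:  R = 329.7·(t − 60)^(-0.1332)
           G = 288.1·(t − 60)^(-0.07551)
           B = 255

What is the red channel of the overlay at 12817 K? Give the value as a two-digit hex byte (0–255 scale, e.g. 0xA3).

t = 12817/100 = 128.17; the t > 66 branch applies.
R = 329.7·(128.17 − 60)^(-0.1332) = 329.7·68.17^(-0.1332) = 329.7·0.56986 = 187.882.
Rounded: 188; in hex, 0xBC.

0xBC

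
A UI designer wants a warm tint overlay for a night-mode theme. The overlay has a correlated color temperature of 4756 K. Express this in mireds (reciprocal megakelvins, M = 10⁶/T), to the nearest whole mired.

210 mireds

M = 10⁶ / 4756 = 210.261 → 210 mireds.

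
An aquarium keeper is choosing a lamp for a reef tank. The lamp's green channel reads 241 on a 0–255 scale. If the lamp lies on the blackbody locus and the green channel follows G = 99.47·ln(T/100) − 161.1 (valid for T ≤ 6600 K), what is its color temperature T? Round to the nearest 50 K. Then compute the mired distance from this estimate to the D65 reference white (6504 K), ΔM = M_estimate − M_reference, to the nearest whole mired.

+22 mireds

ln t = (241 + 161.1) / 99.47 = 4.0424.
t = e^4.0424 = 56.964.
T = 100·t = 5696 K → 5700 K to the nearest 50 K.
M_estimate = 10⁶/5700 = 175.44; M_reference = 10⁶/6504 = 153.75.
ΔM = 175.44 − 153.75 = 21.69 → +22 mireds.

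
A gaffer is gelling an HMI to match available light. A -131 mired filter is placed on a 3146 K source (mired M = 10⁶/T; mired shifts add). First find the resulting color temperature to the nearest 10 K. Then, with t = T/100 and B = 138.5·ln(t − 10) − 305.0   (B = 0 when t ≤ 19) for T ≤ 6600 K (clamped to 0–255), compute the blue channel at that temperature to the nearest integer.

M_in = 10⁶/3146 = 317.86; M_out = 317.86 + (-131) = 186.86.
T_out = 10⁶/186.86 = 5351.5 K → 5350 K; t = 53.5.
B = 138.5·ln(53.5 − 10) − 305.0 = 138.5·ln 43.5 − 305.0 = 138.5·3.7728 − 305.0 = 217.527.
Rounded: 218.

218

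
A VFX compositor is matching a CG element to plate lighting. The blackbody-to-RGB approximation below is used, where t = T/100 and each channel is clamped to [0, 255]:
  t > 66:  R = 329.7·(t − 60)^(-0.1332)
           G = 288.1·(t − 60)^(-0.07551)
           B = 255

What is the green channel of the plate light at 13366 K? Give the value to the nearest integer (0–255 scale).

208

t = 13366/100 = 133.66; the t > 66 branch applies.
G = 288.1·(133.66 − 60)^(-0.07551) = 288.1·73.66^(-0.07551) = 288.1·0.72278 = 208.233.
Rounded: 208.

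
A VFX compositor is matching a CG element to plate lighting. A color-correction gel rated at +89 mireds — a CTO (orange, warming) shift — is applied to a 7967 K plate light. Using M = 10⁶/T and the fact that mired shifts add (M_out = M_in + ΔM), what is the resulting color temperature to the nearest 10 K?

4660 K

M_in = 10⁶/7967 = 125.52 mireds.
M_out = 125.52 + (+89) = 214.52 mireds.
T_out = 10⁶/214.52 = 4661.6 K → 4660 K.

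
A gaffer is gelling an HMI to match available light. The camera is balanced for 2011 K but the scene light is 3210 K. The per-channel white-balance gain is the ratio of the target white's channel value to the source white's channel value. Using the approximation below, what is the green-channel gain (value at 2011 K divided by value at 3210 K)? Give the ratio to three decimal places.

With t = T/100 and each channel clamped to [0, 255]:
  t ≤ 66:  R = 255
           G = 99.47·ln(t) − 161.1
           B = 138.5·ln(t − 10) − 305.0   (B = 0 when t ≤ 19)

0.747

At 3210 K (t = 32.1):
  G = 99.47·ln 32.1 − 161.1 = 99.47·3.4689 − 161.1 = 183.947.
At 2011 K (t = 20.11):
  G = 99.47·ln 20.11 − 161.1 = 99.47·3.0012 − 161.1 = 137.431.
Gain = 137.431 / 183.947 = 0.7471 → 0.747.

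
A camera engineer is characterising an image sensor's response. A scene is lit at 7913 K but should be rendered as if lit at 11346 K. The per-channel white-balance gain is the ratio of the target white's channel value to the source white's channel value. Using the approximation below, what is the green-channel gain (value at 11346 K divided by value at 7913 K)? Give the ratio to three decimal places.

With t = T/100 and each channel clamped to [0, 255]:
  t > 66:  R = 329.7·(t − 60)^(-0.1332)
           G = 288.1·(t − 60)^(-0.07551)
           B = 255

At 7913 K (t = 79.13):
  G = 288.1·(79.13 − 60)^(-0.07551) = 288.1·19.13^(-0.07551) = 288.1·0.80024 = 230.548.
At 11346 K (t = 113.46):
  G = 288.1·(113.46 − 60)^(-0.07551) = 288.1·53.46^(-0.07551) = 288.1·0.74049 = 213.334.
Gain = 213.334 / 230.548 = 0.9253 → 0.925.

0.925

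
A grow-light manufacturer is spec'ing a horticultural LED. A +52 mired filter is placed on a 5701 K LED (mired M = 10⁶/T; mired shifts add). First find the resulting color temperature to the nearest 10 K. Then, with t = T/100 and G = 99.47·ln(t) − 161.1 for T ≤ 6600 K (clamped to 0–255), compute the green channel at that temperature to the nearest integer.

215

M_in = 10⁶/5701 = 175.41; M_out = 175.41 + (+52) = 227.41.
T_out = 10⁶/227.41 = 4397.4 K → 4400 K; t = 44.
G = 99.47·ln 44 − 161.1 = 99.47·3.7842 − 161.1 = 215.313.
Rounded: 215.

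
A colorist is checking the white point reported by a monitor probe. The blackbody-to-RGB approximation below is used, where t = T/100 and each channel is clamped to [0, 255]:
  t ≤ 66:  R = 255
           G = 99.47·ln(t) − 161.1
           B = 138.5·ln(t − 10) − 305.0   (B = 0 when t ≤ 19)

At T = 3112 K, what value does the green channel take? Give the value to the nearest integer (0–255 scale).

t = 3112/100 = 31.12; the t ≤ 66 branch applies.
G = 99.47·ln 31.12 − 161.1 = 99.47·3.4379 − 161.1 = 180.863.
Rounded: 181.

181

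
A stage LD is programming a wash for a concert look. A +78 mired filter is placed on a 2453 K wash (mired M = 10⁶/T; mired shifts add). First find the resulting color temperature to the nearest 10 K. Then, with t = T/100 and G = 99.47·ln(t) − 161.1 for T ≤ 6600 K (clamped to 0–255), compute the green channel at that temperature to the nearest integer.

M_in = 10⁶/2453 = 407.66; M_out = 407.66 + (+78) = 485.66.
T_out = 10⁶/485.66 = 2059.0 K → 2060 K; t = 20.6.
G = 99.47·ln 20.6 − 161.1 = 99.47·3.0253 − 161.1 = 139.826.
Rounded: 140.

140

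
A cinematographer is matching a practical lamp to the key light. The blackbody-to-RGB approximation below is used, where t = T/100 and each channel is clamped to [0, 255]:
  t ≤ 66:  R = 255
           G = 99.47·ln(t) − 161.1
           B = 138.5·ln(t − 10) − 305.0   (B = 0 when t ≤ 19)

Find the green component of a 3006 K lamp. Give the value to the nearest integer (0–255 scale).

t = 3006/100 = 30.06; the t ≤ 66 branch applies.
G = 99.47·ln 30.06 − 161.1 = 99.47·3.4032 − 161.1 = 177.416.
Rounded: 177.

177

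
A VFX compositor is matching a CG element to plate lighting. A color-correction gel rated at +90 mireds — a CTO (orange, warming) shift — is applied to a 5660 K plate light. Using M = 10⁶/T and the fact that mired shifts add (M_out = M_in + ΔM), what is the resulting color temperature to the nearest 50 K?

M_in = 10⁶/5660 = 176.68 mireds.
M_out = 176.68 + (+90) = 266.68 mireds.
T_out = 10⁶/266.68 = 3749.8 K → 3750 K.

3750 K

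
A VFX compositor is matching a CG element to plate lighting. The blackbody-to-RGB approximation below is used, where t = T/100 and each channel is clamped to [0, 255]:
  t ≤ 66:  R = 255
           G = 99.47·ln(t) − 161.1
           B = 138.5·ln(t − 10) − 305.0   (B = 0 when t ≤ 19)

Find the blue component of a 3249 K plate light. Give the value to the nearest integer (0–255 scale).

t = 3249/100 = 32.49; the t ≤ 66 branch applies.
B = 138.5·ln(32.49 − 10) − 305.0 = 138.5·ln 22.49 − 305.0 = 138.5·3.1131 − 305.0 = 126.160.
Rounded: 126.

126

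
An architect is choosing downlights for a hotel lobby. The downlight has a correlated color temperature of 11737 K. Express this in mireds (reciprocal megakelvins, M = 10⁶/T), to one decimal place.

M = 10⁶ / 11737 = 85.201 → 85.2 mireds.

85.2 mireds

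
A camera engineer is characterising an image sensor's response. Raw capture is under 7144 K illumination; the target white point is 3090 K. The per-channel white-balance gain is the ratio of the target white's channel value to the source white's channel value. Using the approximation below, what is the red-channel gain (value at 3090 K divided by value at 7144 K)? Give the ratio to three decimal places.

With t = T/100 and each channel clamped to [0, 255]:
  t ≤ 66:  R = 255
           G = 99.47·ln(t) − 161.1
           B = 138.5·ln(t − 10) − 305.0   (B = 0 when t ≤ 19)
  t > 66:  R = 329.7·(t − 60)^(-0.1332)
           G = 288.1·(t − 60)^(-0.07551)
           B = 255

At 7144 K (t = 71.44):
  R = 329.7·(71.44 − 60)^(-0.1332) = 329.7·11.44^(-0.1332) = 329.7·0.72280 = 238.307.
At 3090 K (t = 30.9):
  R = 255 by definition for t ≤ 66.
Gain = 255.000 / 238.307 = 1.0700 → 1.070.

1.070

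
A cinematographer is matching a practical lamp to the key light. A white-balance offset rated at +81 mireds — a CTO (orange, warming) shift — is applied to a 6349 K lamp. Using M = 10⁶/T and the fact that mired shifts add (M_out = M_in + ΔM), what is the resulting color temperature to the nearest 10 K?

M_in = 10⁶/6349 = 157.51 mireds.
M_out = 157.51 + (+81) = 238.51 mireds.
T_out = 10⁶/238.51 = 4192.8 K → 4190 K.

4190 K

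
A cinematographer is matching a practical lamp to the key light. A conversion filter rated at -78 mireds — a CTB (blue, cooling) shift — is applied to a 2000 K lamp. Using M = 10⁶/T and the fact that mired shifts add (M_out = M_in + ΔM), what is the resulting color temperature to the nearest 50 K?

2350 K

M_in = 10⁶/2000 = 500.00 mireds.
M_out = 500.00 + (-78) = 422.00 mireds.
T_out = 10⁶/422.00 = 2369.7 K → 2350 K.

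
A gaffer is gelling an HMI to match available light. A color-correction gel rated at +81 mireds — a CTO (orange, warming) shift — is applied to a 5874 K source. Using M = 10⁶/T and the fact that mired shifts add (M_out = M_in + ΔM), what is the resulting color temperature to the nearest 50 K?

4000 K

M_in = 10⁶/5874 = 170.24 mireds.
M_out = 170.24 + (+81) = 251.24 mireds.
T_out = 10⁶/251.24 = 3980.2 K → 4000 K.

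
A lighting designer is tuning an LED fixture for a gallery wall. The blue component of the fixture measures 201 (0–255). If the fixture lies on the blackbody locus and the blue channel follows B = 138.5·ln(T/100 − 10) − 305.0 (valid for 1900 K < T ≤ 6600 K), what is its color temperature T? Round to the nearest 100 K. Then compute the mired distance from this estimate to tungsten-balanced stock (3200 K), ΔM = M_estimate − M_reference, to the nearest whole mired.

-108 mireds

ln(t − 10) = (201 + 305.0) / 138.5 = 3.6534.
t − 10 = e^3.6534 = 38.607, so t = 48.607.
T = 100·t = 4861 K → 4900 K to the nearest 100 K.
M_estimate = 10⁶/4900 = 204.08; M_reference = 10⁶/3200 = 312.50.
ΔM = 204.08 − 312.50 = -108.42 → -108 mireds.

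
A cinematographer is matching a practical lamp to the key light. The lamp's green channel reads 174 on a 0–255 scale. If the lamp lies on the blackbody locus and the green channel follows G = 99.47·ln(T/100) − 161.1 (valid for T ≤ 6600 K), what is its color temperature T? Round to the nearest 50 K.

ln t = (174 + 161.1) / 99.47 = 3.3689.
t = e^3.3689 = 29.045.
T = 100·t = 2905 K → 2900 K to the nearest 50 K.

2900 K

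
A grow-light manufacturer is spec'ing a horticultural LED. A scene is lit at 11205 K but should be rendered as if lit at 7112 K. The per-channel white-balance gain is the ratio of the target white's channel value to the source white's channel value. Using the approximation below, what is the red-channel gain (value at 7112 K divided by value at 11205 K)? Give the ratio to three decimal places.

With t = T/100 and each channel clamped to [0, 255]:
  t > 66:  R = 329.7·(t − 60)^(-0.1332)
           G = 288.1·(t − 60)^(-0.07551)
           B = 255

1.228

At 11205 K (t = 112.05):
  R = 329.7·(112.05 − 60)^(-0.1332) = 329.7·52.05^(-0.1332) = 329.7·0.59071 = 194.756.
At 7112 K (t = 71.12):
  R = 329.7·(71.12 − 60)^(-0.1332) = 329.7·11.12^(-0.1332) = 329.7·0.72554 = 239.209.
Gain = 239.209 / 194.756 = 1.2282 → 1.228.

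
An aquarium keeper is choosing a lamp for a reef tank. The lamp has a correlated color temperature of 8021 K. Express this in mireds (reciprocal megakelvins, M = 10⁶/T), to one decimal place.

124.7 mireds

M = 10⁶ / 8021 = 124.673 → 124.7 mireds.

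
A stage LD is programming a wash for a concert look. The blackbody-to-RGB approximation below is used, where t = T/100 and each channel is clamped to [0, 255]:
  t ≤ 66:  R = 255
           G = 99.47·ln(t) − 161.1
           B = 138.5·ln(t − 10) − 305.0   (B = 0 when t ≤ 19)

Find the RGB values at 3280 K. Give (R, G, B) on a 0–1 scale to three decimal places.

(1.000, 0.730, 0.502)

t = 3280/100 = 32.8; the t ≤ 66 branch applies.
R = 255 by definition for t ≤ 66.
G = 99.47·ln 32.8 − 161.1 = 99.47·3.4904 − 161.1 = 186.093.
B = 138.5·ln(32.8 − 10) − 305.0 = 138.5·ln 22.8 − 305.0 = 138.5·3.1268 − 305.0 = 128.056.
Dividing each by 255: (1.0000, 0.7298, 0.5022) → (1.000, 0.730, 0.502).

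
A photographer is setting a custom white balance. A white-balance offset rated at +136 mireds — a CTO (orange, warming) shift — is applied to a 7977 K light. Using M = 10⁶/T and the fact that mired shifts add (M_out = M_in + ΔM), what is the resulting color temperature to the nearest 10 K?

M_in = 10⁶/7977 = 125.36 mireds.
M_out = 125.36 + (+136) = 261.36 mireds.
T_out = 10⁶/261.36 = 3826.1 K → 3830 K.

3830 K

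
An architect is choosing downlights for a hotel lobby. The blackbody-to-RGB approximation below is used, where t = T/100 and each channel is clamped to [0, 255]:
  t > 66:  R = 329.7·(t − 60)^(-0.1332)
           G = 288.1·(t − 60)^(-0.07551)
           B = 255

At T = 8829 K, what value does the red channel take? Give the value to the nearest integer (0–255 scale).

t = 8829/100 = 88.29; the t > 66 branch applies.
R = 329.7·(88.29 − 60)^(-0.1332) = 329.7·28.29^(-0.1332) = 329.7·0.64068 = 211.233.
Rounded: 211.

211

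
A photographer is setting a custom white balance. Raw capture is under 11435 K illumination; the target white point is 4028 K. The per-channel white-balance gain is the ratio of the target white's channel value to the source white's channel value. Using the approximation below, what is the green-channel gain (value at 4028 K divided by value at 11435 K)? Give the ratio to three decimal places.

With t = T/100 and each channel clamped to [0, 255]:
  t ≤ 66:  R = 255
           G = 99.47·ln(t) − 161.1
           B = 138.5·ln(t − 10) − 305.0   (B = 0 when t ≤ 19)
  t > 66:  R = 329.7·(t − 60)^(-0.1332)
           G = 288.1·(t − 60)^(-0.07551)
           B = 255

At 11435 K (t = 114.35):
  G = 288.1·(114.35 − 60)^(-0.07551) = 288.1·54.35^(-0.07551) = 288.1·0.73956 = 213.068.
At 4028 K (t = 40.28):
  G = 99.47·ln 40.28 − 161.1 = 99.47·3.6959 − 161.1 = 206.527.
Gain = 206.527 / 213.068 = 0.9693 → 0.969.

0.969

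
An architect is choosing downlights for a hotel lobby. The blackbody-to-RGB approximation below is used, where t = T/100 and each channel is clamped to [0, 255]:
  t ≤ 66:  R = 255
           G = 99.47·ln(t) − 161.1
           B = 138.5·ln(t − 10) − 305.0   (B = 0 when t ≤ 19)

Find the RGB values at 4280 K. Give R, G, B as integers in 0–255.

t = 4280/100 = 42.8; the t ≤ 66 branch applies.
R = 255 by definition for t ≤ 66.
G = 99.47·ln 42.8 − 161.1 = 99.47·3.7565 − 161.1 = 212.563.
B = 138.5·ln(42.8 − 10) − 305.0 = 138.5·ln 32.8 − 305.0 = 138.5·3.4904 − 305.0 = 178.424.
Rounded: (255, 213, 178).

R=255, G=213, B=178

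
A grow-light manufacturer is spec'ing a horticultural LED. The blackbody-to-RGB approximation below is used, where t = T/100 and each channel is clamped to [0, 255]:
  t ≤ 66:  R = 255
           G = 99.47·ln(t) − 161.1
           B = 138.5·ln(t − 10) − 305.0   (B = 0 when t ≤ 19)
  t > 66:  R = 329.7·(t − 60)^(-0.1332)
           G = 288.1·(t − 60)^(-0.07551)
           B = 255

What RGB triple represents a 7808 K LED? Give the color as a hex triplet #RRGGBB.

t = 7808/100 = 78.08; the t > 66 branch applies.
R = 329.7·(78.08 − 60)^(-0.1332) = 329.7·18.08^(-0.1332) = 329.7·0.68005 = 224.213.
G = 288.1·(78.08 − 60)^(-0.07551) = 288.1·18.08^(-0.07551) = 288.1·0.80365 = 231.533.
B = 255 by definition for t > 66.
Rounded: (224, 232, 255).
In hex: #E0E8FF.

#E0E8FF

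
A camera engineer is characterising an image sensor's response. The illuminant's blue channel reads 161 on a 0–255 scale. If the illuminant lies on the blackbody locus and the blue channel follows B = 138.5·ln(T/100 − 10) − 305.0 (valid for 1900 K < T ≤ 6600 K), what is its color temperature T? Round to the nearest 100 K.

ln(t − 10) = (161 + 305.0) / 138.5 = 3.3646.
t − 10 = e^3.3646 = 28.923, so t = 38.923.
T = 100·t = 3892 K → 3900 K to the nearest 100 K.

3900 K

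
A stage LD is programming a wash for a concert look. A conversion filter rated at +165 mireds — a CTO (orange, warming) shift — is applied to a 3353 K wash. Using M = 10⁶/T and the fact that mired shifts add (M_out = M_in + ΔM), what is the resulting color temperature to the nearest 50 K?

2150 K

M_in = 10⁶/3353 = 298.24 mireds.
M_out = 298.24 + (+165) = 463.24 mireds.
T_out = 10⁶/463.24 = 2158.7 K → 2150 K.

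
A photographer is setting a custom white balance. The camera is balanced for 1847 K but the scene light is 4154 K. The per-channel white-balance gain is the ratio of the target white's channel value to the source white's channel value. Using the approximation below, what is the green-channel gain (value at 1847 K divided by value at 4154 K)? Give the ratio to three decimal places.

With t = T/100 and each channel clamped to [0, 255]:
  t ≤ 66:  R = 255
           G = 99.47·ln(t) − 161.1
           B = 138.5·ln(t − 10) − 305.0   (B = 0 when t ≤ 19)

0.615

At 4154 K (t = 41.54):
  G = 99.47·ln 41.54 − 161.1 = 99.47·3.7267 − 161.1 = 209.591.
At 1847 K (t = 18.47):
  G = 99.47·ln 18.47 − 161.1 = 99.47·2.9161 − 161.1 = 128.969.
Gain = 128.969 / 209.591 = 0.6153 → 0.615.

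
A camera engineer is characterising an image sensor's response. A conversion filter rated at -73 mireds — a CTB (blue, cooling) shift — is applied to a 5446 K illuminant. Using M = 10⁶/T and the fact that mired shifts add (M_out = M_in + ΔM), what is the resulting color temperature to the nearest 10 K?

9040 K

M_in = 10⁶/5446 = 183.62 mireds.
M_out = 183.62 + (-73) = 110.62 mireds.
T_out = 10⁶/110.62 = 9039.9 K → 9040 K.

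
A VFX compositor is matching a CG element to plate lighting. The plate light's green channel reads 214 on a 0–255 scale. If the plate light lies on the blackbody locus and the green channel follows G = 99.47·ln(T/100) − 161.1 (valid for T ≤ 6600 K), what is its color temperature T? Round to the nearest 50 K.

4350 K

ln t = (214 + 161.1) / 99.47 = 3.7710.
t = e^3.7710 = 43.423.
T = 100·t = 4342 K → 4350 K to the nearest 50 K.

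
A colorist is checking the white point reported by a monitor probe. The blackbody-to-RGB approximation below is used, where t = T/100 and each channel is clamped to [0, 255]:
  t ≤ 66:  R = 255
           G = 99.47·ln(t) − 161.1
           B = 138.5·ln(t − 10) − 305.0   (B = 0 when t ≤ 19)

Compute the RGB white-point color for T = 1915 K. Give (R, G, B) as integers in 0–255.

(255, 133, 2)

t = 1915/100 = 19.15; the t ≤ 66 branch applies.
R = 255 by definition for t ≤ 66.
G = 99.47·ln 19.15 − 161.1 = 99.47·2.9523 − 161.1 = 132.566.
B = 138.5·ln(19.15 − 10) − 305.0 = 138.5·ln 9.15 − 305.0 = 138.5·2.2138 − 305.0 = 1.605.
Rounded: (255, 133, 2).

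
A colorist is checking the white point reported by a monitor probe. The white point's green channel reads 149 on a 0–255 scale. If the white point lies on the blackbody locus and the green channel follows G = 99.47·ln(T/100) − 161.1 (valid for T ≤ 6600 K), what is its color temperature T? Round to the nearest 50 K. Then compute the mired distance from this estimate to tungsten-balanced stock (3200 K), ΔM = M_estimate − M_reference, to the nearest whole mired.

+132 mireds

ln t = (149 + 161.1) / 99.47 = 3.1175.
t = e^3.1175 = 22.590.
T = 100·t = 2259 K → 2250 K to the nearest 50 K.
M_estimate = 10⁶/2250 = 444.44; M_reference = 10⁶/3200 = 312.50.
ΔM = 444.44 − 312.50 = 131.94 → +132 mireds.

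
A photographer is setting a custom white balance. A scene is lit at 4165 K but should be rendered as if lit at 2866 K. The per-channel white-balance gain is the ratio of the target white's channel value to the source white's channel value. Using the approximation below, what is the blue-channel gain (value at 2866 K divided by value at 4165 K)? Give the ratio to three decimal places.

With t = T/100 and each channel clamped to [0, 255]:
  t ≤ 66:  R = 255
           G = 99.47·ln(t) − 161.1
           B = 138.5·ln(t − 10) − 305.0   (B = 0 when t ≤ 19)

At 4165 K (t = 41.65):
  B = 138.5·ln(41.65 − 10) − 305.0 = 138.5·ln 31.65 − 305.0 = 138.5·3.4547 − 305.0 = 173.481.
At 2866 K (t = 28.66):
  B = 138.5·ln(28.66 − 10) − 305.0 = 138.5·ln 18.66 − 305.0 = 138.5·2.9264 − 305.0 = 100.304.
Gain = 100.304 / 173.481 = 0.5782 → 0.578.

0.578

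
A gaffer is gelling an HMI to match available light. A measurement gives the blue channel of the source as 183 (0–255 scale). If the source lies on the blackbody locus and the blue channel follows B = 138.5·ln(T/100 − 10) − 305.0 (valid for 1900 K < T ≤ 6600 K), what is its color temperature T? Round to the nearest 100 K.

4400 K

ln(t − 10) = (183 + 305.0) / 138.5 = 3.5235.
t − 10 = e^3.5235 = 33.902, so t = 43.902.
T = 100·t = 4390 K → 4400 K to the nearest 100 K.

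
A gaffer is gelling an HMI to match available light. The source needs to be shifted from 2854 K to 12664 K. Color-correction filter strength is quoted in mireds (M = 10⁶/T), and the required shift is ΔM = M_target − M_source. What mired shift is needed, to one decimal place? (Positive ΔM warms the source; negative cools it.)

M_source = 10⁶/2854 = 350.385; M_target = 10⁶/12664 = 78.964.
ΔM = 78.964 − 350.385 = -271.421 → -271.4 mireds, a cooling shift.

-271.4 mireds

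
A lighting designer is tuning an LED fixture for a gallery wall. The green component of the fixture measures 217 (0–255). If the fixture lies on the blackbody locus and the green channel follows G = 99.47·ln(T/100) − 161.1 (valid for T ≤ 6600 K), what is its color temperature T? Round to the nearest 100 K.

4500 K

ln t = (217 + 161.1) / 99.47 = 3.8011.
t = e^3.8011 = 44.752.
T = 100·t = 4475 K → 4500 K to the nearest 100 K.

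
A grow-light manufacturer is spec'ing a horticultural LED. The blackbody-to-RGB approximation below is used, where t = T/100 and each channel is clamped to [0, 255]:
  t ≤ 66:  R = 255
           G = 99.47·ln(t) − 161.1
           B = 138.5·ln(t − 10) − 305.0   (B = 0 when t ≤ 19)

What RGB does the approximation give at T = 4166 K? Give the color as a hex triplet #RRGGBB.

t = 4166/100 = 41.66; the t ≤ 66 branch applies.
R = 255 by definition for t ≤ 66.
G = 99.47·ln 41.66 − 161.1 = 99.47·3.7295 − 161.1 = 209.877.
B = 138.5·ln(41.66 − 10) − 305.0 = 138.5·ln 31.66 − 305.0 = 138.5·3.4551 − 305.0 = 173.525.
Rounded: (255, 210, 174).
In hex: #FFD2AE.

#FFD2AE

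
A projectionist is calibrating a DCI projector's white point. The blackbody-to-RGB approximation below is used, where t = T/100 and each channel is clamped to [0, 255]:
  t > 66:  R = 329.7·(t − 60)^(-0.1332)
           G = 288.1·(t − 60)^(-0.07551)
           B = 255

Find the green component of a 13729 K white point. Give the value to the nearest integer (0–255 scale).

t = 13729/100 = 137.29; the t > 66 branch applies.
G = 288.1·(137.29 − 60)^(-0.07551) = 288.1·77.29^(-0.07551) = 288.1·0.72016 = 207.478.
Rounded: 207.

207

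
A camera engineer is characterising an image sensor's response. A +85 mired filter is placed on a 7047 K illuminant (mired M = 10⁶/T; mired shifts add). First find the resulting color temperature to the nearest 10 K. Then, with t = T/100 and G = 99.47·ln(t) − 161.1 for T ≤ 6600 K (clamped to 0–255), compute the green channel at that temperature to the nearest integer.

M_in = 10⁶/7047 = 141.90; M_out = 141.90 + (+85) = 226.90.
T_out = 10⁶/226.90 = 4407.1 K → 4410 K; t = 44.1.
G = 99.47·ln 44.1 − 161.1 = 99.47·3.7865 − 161.1 = 215.539.
Rounded: 216.

216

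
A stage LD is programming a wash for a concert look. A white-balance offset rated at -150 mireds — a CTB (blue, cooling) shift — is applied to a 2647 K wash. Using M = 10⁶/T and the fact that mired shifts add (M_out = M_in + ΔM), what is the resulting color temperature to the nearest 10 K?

4390 K

M_in = 10⁶/2647 = 377.79 mireds.
M_out = 377.79 + (-150) = 227.79 mireds.
T_out = 10⁶/227.79 = 4390.1 K → 4390 K.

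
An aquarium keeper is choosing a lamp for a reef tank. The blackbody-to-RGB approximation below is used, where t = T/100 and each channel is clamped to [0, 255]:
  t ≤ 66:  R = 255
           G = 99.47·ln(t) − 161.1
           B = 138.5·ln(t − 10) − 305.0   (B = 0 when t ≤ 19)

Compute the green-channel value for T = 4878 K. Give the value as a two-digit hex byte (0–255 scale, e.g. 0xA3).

t = 4878/100 = 48.78; the t ≤ 66 branch applies.
G = 99.47·ln 48.78 − 161.1 = 99.47·3.8873 − 161.1 = 225.572.
Rounded: 226; in hex, 0xE2.

0xE2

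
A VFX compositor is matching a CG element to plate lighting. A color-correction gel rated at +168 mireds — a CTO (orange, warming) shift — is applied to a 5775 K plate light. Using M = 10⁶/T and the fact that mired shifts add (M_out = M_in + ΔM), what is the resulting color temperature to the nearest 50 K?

M_in = 10⁶/5775 = 173.16 mireds.
M_out = 173.16 + (+168) = 341.16 mireds.
T_out = 10⁶/341.16 = 2931.2 K → 2950 K.

2950 K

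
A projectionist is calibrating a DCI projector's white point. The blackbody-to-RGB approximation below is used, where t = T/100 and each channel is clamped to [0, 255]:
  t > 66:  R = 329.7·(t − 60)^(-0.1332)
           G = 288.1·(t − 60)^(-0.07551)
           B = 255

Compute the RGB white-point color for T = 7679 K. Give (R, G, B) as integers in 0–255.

t = 7679/100 = 76.79; the t > 66 branch applies.
R = 329.7·(76.79 − 60)^(-0.1332) = 329.7·16.79^(-0.1332) = 329.7·0.68679 = 226.434.
G = 288.1·(76.79 − 60)^(-0.07551) = 288.1·16.79^(-0.07551) = 288.1·0.80816 = 232.830.
B = 255 by definition for t > 66.
Rounded: (226, 233, 255).

(226, 233, 255)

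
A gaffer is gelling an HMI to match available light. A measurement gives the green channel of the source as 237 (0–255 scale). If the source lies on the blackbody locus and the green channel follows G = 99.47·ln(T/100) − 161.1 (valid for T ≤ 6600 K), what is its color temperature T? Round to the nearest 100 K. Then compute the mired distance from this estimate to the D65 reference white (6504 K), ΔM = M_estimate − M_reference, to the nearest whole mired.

+28 mireds

ln t = (237 + 161.1) / 99.47 = 4.0022.
t = e^4.0022 = 54.719.
T = 100·t = 5472 K → 5500 K to the nearest 100 K.
M_estimate = 10⁶/5500 = 181.82; M_reference = 10⁶/6504 = 153.75.
ΔM = 181.82 − 153.75 = 28.07 → +28 mireds.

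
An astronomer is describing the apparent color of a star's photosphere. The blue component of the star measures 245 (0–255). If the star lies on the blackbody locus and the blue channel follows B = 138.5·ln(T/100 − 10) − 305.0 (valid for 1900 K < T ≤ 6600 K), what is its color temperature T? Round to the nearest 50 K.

ln(t − 10) = (245 + 305.0) / 138.5 = 3.9711.
t − 10 = e^3.9711 = 53.044, so t = 63.044.
T = 100·t = 6304 K → 6300 K to the nearest 50 K.

6300 K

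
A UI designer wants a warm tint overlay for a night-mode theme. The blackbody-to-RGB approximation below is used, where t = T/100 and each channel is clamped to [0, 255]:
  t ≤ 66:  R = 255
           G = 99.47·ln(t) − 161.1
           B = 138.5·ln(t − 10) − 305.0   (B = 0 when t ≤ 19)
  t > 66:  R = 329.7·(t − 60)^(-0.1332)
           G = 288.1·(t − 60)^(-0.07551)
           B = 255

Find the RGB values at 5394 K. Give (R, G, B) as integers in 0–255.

(255, 236, 219)

t = 5394/100 = 53.94; the t ≤ 66 branch applies.
R = 255 by definition for t ≤ 66.
G = 99.47·ln 53.94 − 161.1 = 99.47·3.9879 − 161.1 = 235.574.
B = 138.5·ln(53.94 − 10) − 305.0 = 138.5·ln 43.94 − 305.0 = 138.5·3.7828 − 305.0 = 218.921.
Rounded: (255, 236, 219).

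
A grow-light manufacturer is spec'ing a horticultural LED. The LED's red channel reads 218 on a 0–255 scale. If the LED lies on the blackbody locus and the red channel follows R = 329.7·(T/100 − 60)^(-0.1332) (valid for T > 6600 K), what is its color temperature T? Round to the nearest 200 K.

(t − 60)^(-0.1332) = 218/329.7 = 0.66121.
t − 60 = 0.66121^(1/-0.1332) = 0.66121^(-7.508) = 22.326, so t = 82.326.
T = 100·t = 8233 K → 8200 K to the nearest 200 K.

8200 K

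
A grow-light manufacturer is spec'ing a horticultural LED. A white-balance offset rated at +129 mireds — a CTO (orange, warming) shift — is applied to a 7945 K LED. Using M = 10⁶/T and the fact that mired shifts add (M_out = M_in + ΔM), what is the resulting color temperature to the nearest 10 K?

3920 K

M_in = 10⁶/7945 = 125.87 mireds.
M_out = 125.87 + (+129) = 254.87 mireds.
T_out = 10⁶/254.87 = 3923.6 K → 3920 K.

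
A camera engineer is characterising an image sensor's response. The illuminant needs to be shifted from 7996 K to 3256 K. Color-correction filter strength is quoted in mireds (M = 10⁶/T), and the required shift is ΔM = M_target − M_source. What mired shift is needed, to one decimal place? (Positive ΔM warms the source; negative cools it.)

+182.1 mireds

M_source = 10⁶/7996 = 125.063; M_target = 10⁶/3256 = 307.125.
ΔM = 307.125 − 125.063 = 182.063 → +182.1 mireds, a warming shift.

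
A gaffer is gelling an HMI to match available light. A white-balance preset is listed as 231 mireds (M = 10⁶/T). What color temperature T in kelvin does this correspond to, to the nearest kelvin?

T = 10⁶ / 231 = 4329.00 K → 4329 K.

4329 K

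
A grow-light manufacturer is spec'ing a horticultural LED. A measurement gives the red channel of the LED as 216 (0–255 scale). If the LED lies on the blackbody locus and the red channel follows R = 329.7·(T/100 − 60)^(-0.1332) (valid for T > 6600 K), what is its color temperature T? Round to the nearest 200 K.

(t − 60)^(-0.1332) = 216/329.7 = 0.65514.
t − 60 = 0.65514^(1/-0.1332) = 0.65514^(-7.508) = 23.926, so t = 83.926.
T = 100·t = 8393 K → 8400 K to the nearest 200 K.

8400 K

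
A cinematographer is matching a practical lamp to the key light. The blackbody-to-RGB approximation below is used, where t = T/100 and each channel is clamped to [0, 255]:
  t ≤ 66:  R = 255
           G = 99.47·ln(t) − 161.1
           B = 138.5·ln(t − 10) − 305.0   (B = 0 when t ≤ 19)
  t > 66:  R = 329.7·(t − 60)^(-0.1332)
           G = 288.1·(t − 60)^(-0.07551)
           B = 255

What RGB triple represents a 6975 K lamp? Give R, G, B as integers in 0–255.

R=243, G=243, B=255

t = 6975/100 = 69.75; the t > 66 branch applies.
R = 329.7·(69.75 − 60)^(-0.1332) = 329.7·9.75^(-0.1332) = 329.7·0.73835 = 243.435.
G = 288.1·(69.75 − 60)^(-0.07551) = 288.1·9.75^(-0.07551) = 288.1·0.84202 = 242.585.
B = 255 by definition for t > 66.
Rounded: (243, 243, 255).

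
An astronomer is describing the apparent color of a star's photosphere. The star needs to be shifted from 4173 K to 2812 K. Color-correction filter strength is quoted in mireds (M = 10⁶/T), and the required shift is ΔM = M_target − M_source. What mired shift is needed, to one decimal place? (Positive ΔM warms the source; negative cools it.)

M_source = 10⁶/4173 = 239.636; M_target = 10⁶/2812 = 355.619.
ΔM = 355.619 − 239.636 = 115.983 → +116.0 mireds, a warming shift.

+116.0 mireds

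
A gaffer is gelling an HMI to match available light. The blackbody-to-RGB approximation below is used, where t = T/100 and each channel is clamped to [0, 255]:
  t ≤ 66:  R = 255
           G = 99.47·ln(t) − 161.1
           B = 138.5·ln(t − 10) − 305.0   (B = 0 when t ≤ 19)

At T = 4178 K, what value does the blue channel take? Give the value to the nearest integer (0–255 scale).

t = 4178/100 = 41.78; the t ≤ 66 branch applies.
B = 138.5·ln(41.78 − 10) − 305.0 = 138.5·ln 31.78 − 305.0 = 138.5·3.4588 − 305.0 = 174.049.
Rounded: 174.

174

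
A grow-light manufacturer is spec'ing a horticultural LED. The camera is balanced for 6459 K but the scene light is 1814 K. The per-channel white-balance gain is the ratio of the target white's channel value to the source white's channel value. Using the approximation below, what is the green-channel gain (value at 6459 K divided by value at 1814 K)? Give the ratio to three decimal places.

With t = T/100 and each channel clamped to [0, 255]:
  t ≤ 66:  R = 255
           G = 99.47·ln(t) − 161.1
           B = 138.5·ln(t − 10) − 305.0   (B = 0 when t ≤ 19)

1.993

At 1814 K (t = 18.14):
  G = 99.47·ln 18.14 − 161.1 = 99.47·2.8981 − 161.1 = 127.176.
At 6459 K (t = 64.59):
  G = 99.47·ln 64.59 − 161.1 = 99.47·4.1681 − 161.1 = 253.497.
Gain = 253.497 / 127.176 = 1.9933 → 1.993.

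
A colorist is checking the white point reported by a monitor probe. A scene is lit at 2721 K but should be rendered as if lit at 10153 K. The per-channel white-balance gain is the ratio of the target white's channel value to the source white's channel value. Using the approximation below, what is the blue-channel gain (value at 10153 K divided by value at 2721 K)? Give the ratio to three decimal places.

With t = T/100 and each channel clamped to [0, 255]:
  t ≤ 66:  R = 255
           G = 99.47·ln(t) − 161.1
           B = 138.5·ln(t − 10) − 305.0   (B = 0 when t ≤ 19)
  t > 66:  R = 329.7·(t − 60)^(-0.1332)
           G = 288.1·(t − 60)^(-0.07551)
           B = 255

At 2721 K (t = 27.21):
  B = 138.5·ln(27.21 − 10) − 305.0 = 138.5·ln 17.21 − 305.0 = 138.5·2.8455 − 305.0 = 89.100.
At 10153 K (t = 101.53):
  B = 255 by definition for t > 66.
Gain = 255.000 / 89.100 = 2.8619 → 2.862.

2.862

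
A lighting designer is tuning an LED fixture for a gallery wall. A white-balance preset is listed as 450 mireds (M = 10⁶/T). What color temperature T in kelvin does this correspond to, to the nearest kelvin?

T = 10⁶ / 450 = 2222.22 K → 2222 K.

2222 K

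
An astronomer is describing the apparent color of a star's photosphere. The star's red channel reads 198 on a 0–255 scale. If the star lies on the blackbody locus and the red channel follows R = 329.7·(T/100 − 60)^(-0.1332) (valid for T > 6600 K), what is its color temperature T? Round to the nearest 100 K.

10600 K

(t − 60)^(-0.1332) = 198/329.7 = 0.60055.
t − 60 = 0.60055^(1/-0.1332) = 0.60055^(-7.508) = 45.980, so t = 105.980.
T = 100·t = 10598 K → 10600 K to the nearest 100 K.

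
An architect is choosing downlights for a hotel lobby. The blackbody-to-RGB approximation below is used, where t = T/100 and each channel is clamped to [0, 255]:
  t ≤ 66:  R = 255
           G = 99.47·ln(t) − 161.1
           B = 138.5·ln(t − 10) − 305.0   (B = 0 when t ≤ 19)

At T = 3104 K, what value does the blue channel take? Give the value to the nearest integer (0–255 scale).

117

t = 3104/100 = 31.04; the t ≤ 66 branch applies.
B = 138.5·ln(31.04 − 10) − 305.0 = 138.5·ln 21.04 − 305.0 = 138.5·3.0464 − 305.0 = 116.930.
Rounded: 117.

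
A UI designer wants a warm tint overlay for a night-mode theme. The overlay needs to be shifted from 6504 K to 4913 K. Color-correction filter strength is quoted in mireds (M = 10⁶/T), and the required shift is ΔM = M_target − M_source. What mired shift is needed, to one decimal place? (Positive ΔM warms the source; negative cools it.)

M_source = 10⁶/6504 = 153.752; M_target = 10⁶/4913 = 203.542.
ΔM = 203.542 − 153.752 = 49.790 → +49.8 mireds, a warming shift.

+49.8 mireds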